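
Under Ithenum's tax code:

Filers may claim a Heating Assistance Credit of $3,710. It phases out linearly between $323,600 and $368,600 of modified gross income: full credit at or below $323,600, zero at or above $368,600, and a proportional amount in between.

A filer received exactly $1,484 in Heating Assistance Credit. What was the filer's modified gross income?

$350,600

$1,484 is 1,484/3,710 of the full $3,710, so 2,226/3,710 of the $45,000 range has been used: income = $323,600 + $45,000 × 2,226/3,710 = $350,600.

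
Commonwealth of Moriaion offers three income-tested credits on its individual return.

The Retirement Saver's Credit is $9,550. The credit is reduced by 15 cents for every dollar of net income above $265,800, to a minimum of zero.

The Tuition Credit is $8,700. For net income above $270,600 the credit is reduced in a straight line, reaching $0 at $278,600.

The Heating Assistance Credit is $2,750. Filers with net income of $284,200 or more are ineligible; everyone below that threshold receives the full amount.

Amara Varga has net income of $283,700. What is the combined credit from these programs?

Retirement Saver's Credit: 15% of the $17,900 excess over $265,800 is $2,685; credit = $9,550 − $2,685 = $6,865.
Tuition Credit: $283,700 is at or above $278,600, so the credit is $0.
Heating Assistance Credit: $283,700 is below the $284,200 cutoff, so the full $2,750 applies.
Total: $6,865 + $0 + $2,750 = $9,615.

$9,615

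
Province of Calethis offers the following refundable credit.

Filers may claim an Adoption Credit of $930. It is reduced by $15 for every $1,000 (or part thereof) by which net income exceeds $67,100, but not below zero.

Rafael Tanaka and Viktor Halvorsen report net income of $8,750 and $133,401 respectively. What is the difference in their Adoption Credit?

Rafael ($8,750): Adoption Credit: $8,750 is at or below the $67,100 threshold, so the full $930 applies.
Viktor ($133,401): Adoption Credit: income exceeds $67,100 by $66,301 → 67 increments × $15 = $1,005 ≥ base, so the credit is $0.
Difference: |$930 − $0| = $930.

$930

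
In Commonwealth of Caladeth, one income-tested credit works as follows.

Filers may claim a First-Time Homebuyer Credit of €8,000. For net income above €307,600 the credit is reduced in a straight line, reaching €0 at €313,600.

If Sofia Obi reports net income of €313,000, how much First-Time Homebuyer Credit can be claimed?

€800

First-Time Homebuyer Credit: €313,000 is €5,400 into a €6,000 phase-out range, leaving 600/6,000 of the credit: €8,000 × 600/6,000 = €800.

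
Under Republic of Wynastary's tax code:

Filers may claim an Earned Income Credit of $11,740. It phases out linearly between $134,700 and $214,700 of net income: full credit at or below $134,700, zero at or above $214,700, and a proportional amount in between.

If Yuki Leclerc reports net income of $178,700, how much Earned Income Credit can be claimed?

$5,283

Earned Income Credit: $178,700 is $44,000 into a $80,000 phase-out range, leaving 36,000/80,000 of the credit: $11,740 × 36,000/80,000 = $5,283.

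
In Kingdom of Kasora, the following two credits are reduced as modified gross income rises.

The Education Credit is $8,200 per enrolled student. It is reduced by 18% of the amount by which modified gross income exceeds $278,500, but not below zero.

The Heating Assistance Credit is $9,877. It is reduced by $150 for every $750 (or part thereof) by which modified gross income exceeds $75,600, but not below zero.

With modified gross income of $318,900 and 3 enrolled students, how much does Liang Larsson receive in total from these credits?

Education Credit: base = 3 × $8,200 = $24,600. 18% of the $40,400 excess over $278,500 is $7,272; credit = $24,600 − $7,272 = $17,328.
Heating Assistance Credit: income exceeds $75,600 by $243,300 → 325 increments × $150 = $48,750 ≥ base, so the credit is $0.
Total: $17,328 + $0 = $17,328.

$17,328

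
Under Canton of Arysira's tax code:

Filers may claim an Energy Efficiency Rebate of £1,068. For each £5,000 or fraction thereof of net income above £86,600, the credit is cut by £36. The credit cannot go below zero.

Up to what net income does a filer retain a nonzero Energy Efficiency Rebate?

After 29 increments the reduction is 29 × £36 = £1,044, leaving £24; one more increment wipes it out. Increment 29 ends at excess 29 × £5,000 = £145,000, so the highest qualifying income is £86,600 + £145,000 = £231,600.

£231,600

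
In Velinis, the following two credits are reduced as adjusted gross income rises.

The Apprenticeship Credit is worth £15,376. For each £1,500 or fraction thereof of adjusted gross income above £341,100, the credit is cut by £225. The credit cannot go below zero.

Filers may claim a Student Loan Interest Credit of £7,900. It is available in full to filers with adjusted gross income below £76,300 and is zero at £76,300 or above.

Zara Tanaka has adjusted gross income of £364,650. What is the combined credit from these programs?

£11,776

Apprenticeship Credit: income exceeds £341,100 by £23,550, which is 16 full-or-partial £1,500 increments; reduction = 16 × £225 = £3,600, leaving £11,776.
Student Loan Interest Credit: £364,650 meets or exceeds the £76,300 cutoff, so the credit is £0.
Total: £11,776 + £0 = £11,776.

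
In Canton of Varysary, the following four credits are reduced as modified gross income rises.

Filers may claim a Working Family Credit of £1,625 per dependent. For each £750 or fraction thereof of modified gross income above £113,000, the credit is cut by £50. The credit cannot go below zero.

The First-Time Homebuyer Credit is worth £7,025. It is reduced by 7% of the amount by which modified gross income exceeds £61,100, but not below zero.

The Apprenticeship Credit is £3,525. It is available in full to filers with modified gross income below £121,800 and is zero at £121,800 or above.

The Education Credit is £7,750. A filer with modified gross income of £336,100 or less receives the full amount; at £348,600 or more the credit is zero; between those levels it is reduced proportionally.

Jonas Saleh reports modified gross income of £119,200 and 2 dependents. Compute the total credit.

£17,033

Working Family Credit: base = 2 × £1,625 = £3,250. income exceeds £113,000 by £6,200, which is 9 full-or-partial £750 increments; reduction = 9 × £50 = £450, leaving £2,800.
First-Time Homebuyer Credit: 7% of the £58,100 excess over £61,100 is £4,067; credit = £7,025 − £4,067 = £2,958.
Apprenticeship Credit: £119,200 is below the £121,800 cutoff, so the full £3,525 applies.
Education Credit: £119,200 is at or below the £336,100 threshold, so the full £7,750 applies.
Total: £2,800 + £2,958 + £3,525 + £7,750 = £17,033.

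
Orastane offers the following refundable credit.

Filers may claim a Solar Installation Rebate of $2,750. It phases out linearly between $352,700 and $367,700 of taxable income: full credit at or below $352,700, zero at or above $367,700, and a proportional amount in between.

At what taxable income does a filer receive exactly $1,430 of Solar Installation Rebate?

$359,900

$1,430 is 1,430/2,750 of the full $2,750, so 1,320/2,750 of the $15,000 range has been used: income = $352,700 + $15,000 × 1,320/2,750 = $359,900.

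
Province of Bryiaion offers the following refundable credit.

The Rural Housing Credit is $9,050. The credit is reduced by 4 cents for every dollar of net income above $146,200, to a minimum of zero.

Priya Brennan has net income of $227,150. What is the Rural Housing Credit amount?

Rural Housing Credit: 4% of the $80,950 excess over $146,200 is $3,238; credit = $9,050 − $3,238 = $5,812.

$5,812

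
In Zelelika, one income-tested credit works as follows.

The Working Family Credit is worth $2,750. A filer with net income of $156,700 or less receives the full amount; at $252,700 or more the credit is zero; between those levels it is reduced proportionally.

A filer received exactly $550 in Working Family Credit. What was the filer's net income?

$233,500

$550 is 550/2,750 of the full $2,750, so 2,200/2,750 of the $96,000 range has been used: income = $156,700 + $96,000 × 2,200/2,750 = $233,500.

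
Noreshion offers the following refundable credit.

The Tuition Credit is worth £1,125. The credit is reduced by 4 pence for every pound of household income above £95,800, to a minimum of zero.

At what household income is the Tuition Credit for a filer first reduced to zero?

£123,925

The credit falls by 4% of each pound above £95,800, so it reaches zero when the excess is £1,125 / 4% = £28,125: income = £95,800 + £28,125 = £123,925.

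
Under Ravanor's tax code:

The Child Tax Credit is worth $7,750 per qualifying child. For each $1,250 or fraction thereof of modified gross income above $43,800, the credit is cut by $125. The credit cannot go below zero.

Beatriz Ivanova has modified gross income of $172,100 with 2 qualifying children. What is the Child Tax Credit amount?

$2,625

Child Tax Credit: base = 2 × $7,750 = $15,500. income exceeds $43,800 by $128,300, which is 103 full-or-partial $1,250 increments; reduction = 103 × $125 = $12,875, leaving $2,625.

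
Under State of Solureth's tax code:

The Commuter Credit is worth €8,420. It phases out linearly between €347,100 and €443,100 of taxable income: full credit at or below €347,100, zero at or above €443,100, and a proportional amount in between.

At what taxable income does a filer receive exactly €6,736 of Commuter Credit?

€6,736 is 6,736/8,420 of the full €8,420, so 1,684/8,420 of the €96,000 range has been used: income = €347,100 + €96,000 × 1,684/8,420 = €366,300.

€366,300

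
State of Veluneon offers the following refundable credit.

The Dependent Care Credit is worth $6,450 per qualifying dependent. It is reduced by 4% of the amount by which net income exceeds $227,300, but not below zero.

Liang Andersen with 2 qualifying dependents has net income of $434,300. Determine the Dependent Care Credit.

$4,620

Dependent Care Credit: base = 2 × $6,450 = $12,900. 4% of the $207,000 excess over $227,300 is $8,280; credit = $12,900 − $8,280 = $4,620.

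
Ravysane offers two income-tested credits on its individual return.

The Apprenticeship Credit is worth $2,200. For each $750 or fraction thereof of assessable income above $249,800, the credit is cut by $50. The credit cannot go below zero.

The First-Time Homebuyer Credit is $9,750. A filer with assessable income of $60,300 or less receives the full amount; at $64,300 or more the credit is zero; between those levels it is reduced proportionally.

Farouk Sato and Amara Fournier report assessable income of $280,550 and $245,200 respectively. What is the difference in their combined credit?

$2,050

Farouk ($280,550): Apprenticeship Credit: income exceeds $249,800 by $30,750, which is 41 full-or-partial $750 increments; reduction = 41 × $50 = $2,050, leaving $150. First-Time Homebuyer Credit: $280,550 is at or above $64,300, so the credit is $0. total $150 + $0 = $150
Amara ($245,200): Apprenticeship Credit: $245,200 is at or below the $249,800 threshold, so the full $2,200 applies. First-Time Homebuyer Credit: $245,200 is at or above $64,300, so the credit is $0. total $2,200 + $0 = $2,200
Difference: |$150 − $2,200| = $2,050.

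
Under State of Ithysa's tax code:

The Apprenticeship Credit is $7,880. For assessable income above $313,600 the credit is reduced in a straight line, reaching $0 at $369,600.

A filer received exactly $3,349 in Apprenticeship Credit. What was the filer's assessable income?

$345,800

$3,349 is 3,349/7,880 of the full $7,880, so 4,531/7,880 of the $56,000 range has been used: income = $313,600 + $56,000 × 4,531/7,880 = $345,800.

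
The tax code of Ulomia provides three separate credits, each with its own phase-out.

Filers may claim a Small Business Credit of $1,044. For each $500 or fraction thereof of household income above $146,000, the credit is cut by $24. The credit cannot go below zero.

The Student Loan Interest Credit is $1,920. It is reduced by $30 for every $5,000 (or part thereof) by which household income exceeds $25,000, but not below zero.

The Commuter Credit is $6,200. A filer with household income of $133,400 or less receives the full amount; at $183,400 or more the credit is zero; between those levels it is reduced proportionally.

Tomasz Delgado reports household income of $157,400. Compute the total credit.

$4,826

Small Business Credit: income exceeds $146,000 by $11,400, which is 23 full-or-partial $500 increments; reduction = 23 × $24 = $552, leaving $492.
Student Loan Interest Credit: income exceeds $25,000 by $132,400, which is 27 full-or-partial $5,000 increments; reduction = 27 × $30 = $810, leaving $1,110.
Commuter Credit: $157,400 is $24,000 into a $50,000 phase-out range, leaving 26,000/50,000 of the credit: $6,200 × 26,000/50,000 = $3,224.
Total: $492 + $1,110 + $3,224 = $4,826.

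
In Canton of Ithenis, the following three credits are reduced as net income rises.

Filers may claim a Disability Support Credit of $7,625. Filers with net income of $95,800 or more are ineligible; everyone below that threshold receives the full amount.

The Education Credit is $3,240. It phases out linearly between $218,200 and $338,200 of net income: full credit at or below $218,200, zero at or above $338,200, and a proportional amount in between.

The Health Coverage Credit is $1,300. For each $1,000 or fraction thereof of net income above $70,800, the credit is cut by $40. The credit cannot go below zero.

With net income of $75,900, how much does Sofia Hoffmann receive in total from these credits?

Disability Support Credit: $75,900 is below the $95,800 cutoff, so the full $7,625 applies.
Education Credit: $75,900 is at or below the $218,200 threshold, so the full $3,240 applies.
Health Coverage Credit: income exceeds $70,800 by $5,100, which is 6 full-or-partial $1,000 increments; reduction = 6 × $40 = $240, leaving $1,060.
Total: $7,625 + $3,240 + $1,060 = $11,925.

$11,925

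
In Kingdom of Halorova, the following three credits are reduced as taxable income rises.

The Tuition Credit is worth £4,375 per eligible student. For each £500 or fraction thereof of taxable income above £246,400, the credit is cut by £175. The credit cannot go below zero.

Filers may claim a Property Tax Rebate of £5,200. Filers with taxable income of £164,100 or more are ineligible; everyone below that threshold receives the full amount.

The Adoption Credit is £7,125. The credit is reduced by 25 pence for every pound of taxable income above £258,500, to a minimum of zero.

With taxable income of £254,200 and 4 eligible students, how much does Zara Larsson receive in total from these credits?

£21,825

Tuition Credit: base = 4 × £4,375 = £17,500. income exceeds £246,400 by £7,800, which is 16 full-or-partial £500 increments; reduction = 16 × £175 = £2,800, leaving £14,700.
Property Tax Rebate: £254,200 meets or exceeds the £164,100 cutoff, so the credit is £0.
Adoption Credit: £254,200 is at or below the £258,500 threshold, so the full £7,125 applies.
Total: £14,700 + £0 + £7,125 = £21,825.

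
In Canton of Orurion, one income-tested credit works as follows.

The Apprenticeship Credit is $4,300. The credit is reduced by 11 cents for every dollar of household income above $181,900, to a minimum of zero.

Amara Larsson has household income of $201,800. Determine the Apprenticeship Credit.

Apprenticeship Credit: 11% of the $19,900 excess over $181,900 is $2,189; credit = $4,300 − $2,189 = $2,111.

$2,111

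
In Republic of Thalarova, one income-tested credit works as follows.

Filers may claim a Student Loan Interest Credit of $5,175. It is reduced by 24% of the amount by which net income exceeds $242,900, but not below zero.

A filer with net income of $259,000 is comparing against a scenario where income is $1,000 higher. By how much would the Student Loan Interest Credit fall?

At $259,000 — 24% of the $16,100 excess over $242,900 is $3,864; credit = $5,175 − $3,864 = $1,311.
At $260,000 — 24% of the $17,100 excess over $242,900 is $4,104; credit = $5,175 − $4,104 = $1,071.
Lost: $1,311 − $1,071 = $240.

$240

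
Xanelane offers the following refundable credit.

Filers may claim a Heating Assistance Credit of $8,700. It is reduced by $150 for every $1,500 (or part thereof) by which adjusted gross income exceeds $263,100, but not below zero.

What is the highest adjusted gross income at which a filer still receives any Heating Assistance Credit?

After 57 increments the reduction is 57 × $150 = $8,550, leaving $150; one more increment wipes it out. Increment 57 ends at excess 57 × $1,500 = $85,500, so the highest qualifying income is $263,100 + $85,500 = $348,600.

$348,600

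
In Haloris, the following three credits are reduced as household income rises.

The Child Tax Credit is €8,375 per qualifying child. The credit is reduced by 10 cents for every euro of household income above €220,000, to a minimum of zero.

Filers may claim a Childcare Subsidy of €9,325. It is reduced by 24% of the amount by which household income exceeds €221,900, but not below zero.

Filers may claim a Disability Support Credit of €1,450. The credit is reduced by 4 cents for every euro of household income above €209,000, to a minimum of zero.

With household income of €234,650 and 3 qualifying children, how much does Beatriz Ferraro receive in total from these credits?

Child Tax Credit: base = 3 × €8,375 = €25,125. 10% of the €14,650 excess over €220,000 is €1,465; credit = €25,125 − €1,465 = €23,660.
Childcare Subsidy: 24% of the €12,750 excess over €221,900 is €3,060; credit = €9,325 − €3,060 = €6,265.
Disability Support Credit: 4% of the €25,650 excess over €209,000 is €1,026; credit = €1,450 − €1,026 = €424.
Total: €23,660 + €6,265 + €424 = €30,349.

€30,349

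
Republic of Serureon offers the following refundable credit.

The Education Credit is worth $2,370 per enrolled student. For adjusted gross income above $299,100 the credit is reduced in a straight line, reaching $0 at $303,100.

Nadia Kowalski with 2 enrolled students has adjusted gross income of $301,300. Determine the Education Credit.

$2,133

Education Credit: base = 2 × $2,370 = $4,740. $301,300 is $2,200 into a $4,000 phase-out range, leaving 1,800/4,000 of the credit: $4,740 × 1,800/4,000 = $2,133.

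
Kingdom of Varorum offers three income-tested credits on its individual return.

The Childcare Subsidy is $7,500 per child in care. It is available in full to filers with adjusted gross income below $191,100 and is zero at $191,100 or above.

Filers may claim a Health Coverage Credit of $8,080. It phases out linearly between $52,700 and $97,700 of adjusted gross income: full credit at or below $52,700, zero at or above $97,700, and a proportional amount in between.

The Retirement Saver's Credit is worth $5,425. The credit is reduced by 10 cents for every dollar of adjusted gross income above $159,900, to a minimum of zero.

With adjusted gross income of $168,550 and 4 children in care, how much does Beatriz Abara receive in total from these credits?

$34,560

Childcare Subsidy: base = 4 × $7,500 = $30,000. $168,550 is below the $191,100 cutoff, so the full $30,000 applies.
Health Coverage Credit: $168,550 is at or above $97,700, so the credit is $0.
Retirement Saver's Credit: 10% of the $8,650 excess over $159,900 is $865; credit = $5,425 − $865 = $4,560.
Total: $30,000 + $0 + $4,560 = $34,560.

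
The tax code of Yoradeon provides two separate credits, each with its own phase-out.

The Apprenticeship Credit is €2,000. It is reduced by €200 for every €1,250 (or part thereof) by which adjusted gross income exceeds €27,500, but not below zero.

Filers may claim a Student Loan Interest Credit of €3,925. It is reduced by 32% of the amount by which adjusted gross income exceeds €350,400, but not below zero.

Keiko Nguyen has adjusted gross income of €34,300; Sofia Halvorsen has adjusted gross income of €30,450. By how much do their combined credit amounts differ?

Keiko (€34,300): Apprenticeship Credit: income exceeds €27,500 by €6,800, which is 6 full-or-partial €1,250 increments; reduction = 6 × €200 = €1,200, leaving €800. Student Loan Interest Credit: €34,300 is at or below the €350,400 threshold, so the full €3,925 applies. total €800 + €3,925 = €4,725
Sofia (€30,450): Apprenticeship Credit: income exceeds €27,500 by €2,950, which is 3 full-or-partial €1,250 increments; reduction = 3 × €200 = €600, leaving €1,400. Student Loan Interest Credit: €30,450 is at or below the €350,400 threshold, so the full €3,925 applies. total €1,400 + €3,925 = €5,325
Difference: |€4,725 − €5,325| = €600.

€600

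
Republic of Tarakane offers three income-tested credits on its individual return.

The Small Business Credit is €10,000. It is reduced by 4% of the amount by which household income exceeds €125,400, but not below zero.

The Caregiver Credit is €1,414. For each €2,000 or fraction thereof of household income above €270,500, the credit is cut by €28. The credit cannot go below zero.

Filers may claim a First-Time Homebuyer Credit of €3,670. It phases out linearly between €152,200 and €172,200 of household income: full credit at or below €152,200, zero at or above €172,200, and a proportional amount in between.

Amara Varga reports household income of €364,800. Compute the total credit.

Small Business Credit: 4% of the €239,400 excess over €125,400 is €9,576; credit = €10,000 − €9,576 = €424.
Caregiver Credit: income exceeds €270,500 by €94,300, which is 48 full-or-partial €2,000 increments; reduction = 48 × €28 = €1,344, leaving €70.
First-Time Homebuyer Credit: €364,800 is at or above €172,200, so the credit is €0.
Total: €424 + €70 + €0 = €494.

€494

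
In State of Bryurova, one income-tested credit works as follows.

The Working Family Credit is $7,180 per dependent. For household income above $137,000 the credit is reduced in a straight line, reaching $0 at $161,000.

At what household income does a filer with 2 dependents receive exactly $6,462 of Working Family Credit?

Full credit = 2 × $7,180 = $14,360.
$6,462 is 6,462/14,360 of the full $14,360, so 7,898/14,360 of the $24,000 range has been used: income = $137,000 + $24,000 × 7,898/14,360 = $150,200.

$150,200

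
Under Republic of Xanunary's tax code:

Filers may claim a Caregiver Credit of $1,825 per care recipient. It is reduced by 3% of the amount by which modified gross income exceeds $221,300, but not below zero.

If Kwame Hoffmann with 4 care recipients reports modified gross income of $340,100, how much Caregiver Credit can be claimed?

$3,736

Caregiver Credit: base = 4 × $1,825 = $7,300. 3% of the $118,800 excess over $221,300 is $3,564; credit = $7,300 − $3,564 = $3,736.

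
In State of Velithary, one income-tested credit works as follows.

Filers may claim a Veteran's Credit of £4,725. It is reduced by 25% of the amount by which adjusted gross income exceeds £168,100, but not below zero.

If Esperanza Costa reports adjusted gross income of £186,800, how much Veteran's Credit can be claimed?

Veteran's Credit: 25% of the £18,700 excess over £168,100 is £4,675; credit = £4,725 − £4,675 = £50.

£50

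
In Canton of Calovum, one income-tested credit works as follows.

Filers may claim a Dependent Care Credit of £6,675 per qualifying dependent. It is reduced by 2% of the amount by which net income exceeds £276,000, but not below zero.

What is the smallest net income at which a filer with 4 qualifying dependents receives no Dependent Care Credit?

£1,611,000

Full credit = 4 × £6,675 = £26,700.
The credit falls by 2% of each pound above £276,000, so it reaches zero when the excess is £26,700 / 2% = £1,335,000: income = £276,000 + £1,335,000 = £1,611,000.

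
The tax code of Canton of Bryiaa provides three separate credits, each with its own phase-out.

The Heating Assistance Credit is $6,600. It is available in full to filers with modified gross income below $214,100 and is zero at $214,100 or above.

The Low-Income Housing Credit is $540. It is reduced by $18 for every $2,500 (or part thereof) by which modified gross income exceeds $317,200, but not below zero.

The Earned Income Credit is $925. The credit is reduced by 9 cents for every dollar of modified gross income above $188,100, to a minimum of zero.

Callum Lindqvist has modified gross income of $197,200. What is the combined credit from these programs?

Heating Assistance Credit: $197,200 is below the $214,100 cutoff, so the full $6,600 applies.
Low-Income Housing Credit: $197,200 is at or below the $317,200 threshold, so the full $540 applies.
Earned Income Credit: 9% of the $9,100 excess over $188,100 is $819; credit = $925 − $819 = $106.
Total: $6,600 + $540 + $106 = $7,246.

$7,246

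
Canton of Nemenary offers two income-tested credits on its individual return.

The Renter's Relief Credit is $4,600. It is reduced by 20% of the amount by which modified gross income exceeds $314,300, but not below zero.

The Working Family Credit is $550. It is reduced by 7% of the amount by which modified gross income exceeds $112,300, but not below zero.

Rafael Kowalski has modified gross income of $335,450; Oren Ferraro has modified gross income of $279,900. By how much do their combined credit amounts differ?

$4,230

Rafael ($335,450): Renter's Relief Credit: 20% of the $21,150 excess over $314,300 is $4,230; credit = $4,600 − $4,230 = $370. Working Family Credit: 7% of the $223,150 excess over $112,300 is $15,620.50 ≥ base, so the credit is $0. total $370 + $0 = $370
Oren ($279,900): Renter's Relief Credit: $279,900 is at or below the $314,300 threshold, so the full $4,600 applies. Working Family Credit: 7% of the $167,600 excess over $112,300 is $11,732 ≥ base, so the credit is $0. total $4,600 + $0 = $4,600
Difference: |$370 − $4,600| = $4,230.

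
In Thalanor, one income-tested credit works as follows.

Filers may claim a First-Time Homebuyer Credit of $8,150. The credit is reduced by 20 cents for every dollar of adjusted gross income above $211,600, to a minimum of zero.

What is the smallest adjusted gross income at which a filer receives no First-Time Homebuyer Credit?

$252,350

The credit falls by 20% of each dollar above $211,600, so it reaches zero when the excess is $8,150 / 20% = $40,750: income = $211,600 + $40,750 = $252,350.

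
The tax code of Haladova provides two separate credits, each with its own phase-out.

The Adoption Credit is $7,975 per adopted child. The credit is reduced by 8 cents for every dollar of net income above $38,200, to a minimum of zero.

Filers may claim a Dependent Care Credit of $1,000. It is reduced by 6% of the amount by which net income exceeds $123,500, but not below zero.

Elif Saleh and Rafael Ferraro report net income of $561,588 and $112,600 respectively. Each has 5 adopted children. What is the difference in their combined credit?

$34,923

Elif ($561,588): Adoption Credit: base = 5 × $7,975 = $39,875. 8% of the $523,388 excess over $38,200 is $41,871.04 ≥ base, so the credit is $0. Dependent Care Credit: 6% of the $438,088 excess over $123,500 is $26,285.28 ≥ base, so the credit is $0. total $0 + $0 = $0
Rafael ($112,600): Adoption Credit: base = 5 × $7,975 = $39,875. 8% of the $74,400 excess over $38,200 is $5,952; credit = $39,875 − $5,952 = $33,923. Dependent Care Credit: $112,600 is at or below the $123,500 threshold, so the full $1,000 applies. total $33,923 + $1,000 = $34,923
Difference: |$0 − $34,923| = $34,923.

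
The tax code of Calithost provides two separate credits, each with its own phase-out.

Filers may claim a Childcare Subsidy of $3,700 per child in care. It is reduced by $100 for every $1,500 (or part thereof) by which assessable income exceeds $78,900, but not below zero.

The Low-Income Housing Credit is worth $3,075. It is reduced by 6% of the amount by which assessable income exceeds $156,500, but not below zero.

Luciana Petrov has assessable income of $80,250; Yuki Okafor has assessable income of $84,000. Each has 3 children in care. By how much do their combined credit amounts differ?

$300

Luciana ($80,250): Childcare Subsidy: base = 3 × $3,700 = $11,100. income exceeds $78,900 by $1,350, which is 1 full-or-partial $1,500 increment; reduction = 1 × $100 = $100, leaving $11,000. Low-Income Housing Credit: $80,250 is at or below the $156,500 threshold, so the full $3,075 applies. total $11,000 + $3,075 = $14,075
Yuki ($84,000): Childcare Subsidy: base = 3 × $3,700 = $11,100. income exceeds $78,900 by $5,100, which is 4 full-or-partial $1,500 increments; reduction = 4 × $100 = $400, leaving $10,700. Low-Income Housing Credit: $84,000 is at or below the $156,500 threshold, so the full $3,075 applies. total $10,700 + $3,075 = $13,775
Difference: |$14,075 − $13,775| = $300.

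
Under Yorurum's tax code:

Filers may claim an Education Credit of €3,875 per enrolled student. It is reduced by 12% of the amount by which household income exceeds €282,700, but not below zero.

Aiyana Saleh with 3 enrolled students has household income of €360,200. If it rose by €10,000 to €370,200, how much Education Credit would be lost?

At €360,200 — base = 3 × €3,875 = €11,625. 12% of the €77,500 excess over €282,700 is €9,300; credit = €11,625 − €9,300 = €2,325.
At €370,200 — base = 3 × €3,875 = €11,625. 12% of the €87,500 excess over €282,700 is €10,500; credit = €11,625 − €10,500 = €1,125.
Lost: €2,325 − €1,125 = €1,200.

€1,200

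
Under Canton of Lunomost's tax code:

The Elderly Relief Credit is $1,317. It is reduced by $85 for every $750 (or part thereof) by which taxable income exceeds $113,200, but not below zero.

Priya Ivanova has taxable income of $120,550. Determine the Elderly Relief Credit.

Elderly Relief Credit: income exceeds $113,200 by $7,350, which is 10 full-or-partial $750 increments; reduction = 10 × $85 = $850, leaving $467.

$467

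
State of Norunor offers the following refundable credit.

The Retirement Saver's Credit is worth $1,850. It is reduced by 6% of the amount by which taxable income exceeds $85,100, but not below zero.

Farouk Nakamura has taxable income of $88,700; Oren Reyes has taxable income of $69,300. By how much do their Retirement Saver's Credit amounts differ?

Farouk ($88,700): Retirement Saver's Credit: 6% of the $3,600 excess over $85,100 is $216; credit = $1,850 − $216 = $1,634.
Oren ($69,300): Retirement Saver's Credit: $69,300 is at or below the $85,100 threshold, so the full $1,850 applies.
Difference: |$1,634 − $1,850| = $216.

$216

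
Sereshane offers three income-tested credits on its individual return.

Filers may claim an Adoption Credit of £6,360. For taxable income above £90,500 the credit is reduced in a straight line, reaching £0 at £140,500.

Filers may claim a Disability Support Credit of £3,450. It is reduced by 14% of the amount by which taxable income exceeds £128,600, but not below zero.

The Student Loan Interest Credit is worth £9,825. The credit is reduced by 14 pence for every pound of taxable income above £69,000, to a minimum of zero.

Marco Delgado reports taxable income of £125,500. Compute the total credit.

£7,273

Adoption Credit: £125,500 is £35,000 into a £50,000 phase-out range, leaving 15,000/50,000 of the credit: £6,360 × 15,000/50,000 = £1,908.
Disability Support Credit: £125,500 is at or below the £128,600 threshold, so the full £3,450 applies.
Student Loan Interest Credit: 14% of the £56,500 excess over £69,000 is £7,910; credit = £9,825 − £7,910 = £1,915.
Total: £1,908 + £3,450 + £1,915 = £7,273.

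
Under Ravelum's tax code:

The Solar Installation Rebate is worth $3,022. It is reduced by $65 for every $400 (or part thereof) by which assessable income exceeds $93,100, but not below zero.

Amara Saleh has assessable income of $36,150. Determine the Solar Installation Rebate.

Solar Installation Rebate: $36,150 is at or below the $93,100 threshold, so the full $3,022 applies.

$3,022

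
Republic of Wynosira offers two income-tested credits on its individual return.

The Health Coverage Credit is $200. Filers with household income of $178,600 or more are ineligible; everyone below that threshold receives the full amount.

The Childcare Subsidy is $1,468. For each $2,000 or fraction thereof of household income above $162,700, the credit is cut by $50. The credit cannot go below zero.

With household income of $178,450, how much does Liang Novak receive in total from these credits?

$1,268

Health Coverage Credit: $178,450 is below the $178,600 cutoff, so the full $200 applies.
Childcare Subsidy: income exceeds $162,700 by $15,750, which is 8 full-or-partial $2,000 increments; reduction = 8 × $50 = $400, leaving $1,068.
Total: $200 + $1,068 = $1,268.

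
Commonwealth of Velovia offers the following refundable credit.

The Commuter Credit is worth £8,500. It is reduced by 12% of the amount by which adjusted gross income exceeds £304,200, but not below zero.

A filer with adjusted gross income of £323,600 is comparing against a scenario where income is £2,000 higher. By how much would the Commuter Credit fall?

At £323,600 — 12% of the £19,400 excess over £304,200 is £2,328; credit = £8,500 − £2,328 = £6,172.
At £325,600 — 12% of the £21,400 excess over £304,200 is £2,568; credit = £8,500 − £2,568 = £5,932.
Lost: £6,172 − £5,932 = £240.

£240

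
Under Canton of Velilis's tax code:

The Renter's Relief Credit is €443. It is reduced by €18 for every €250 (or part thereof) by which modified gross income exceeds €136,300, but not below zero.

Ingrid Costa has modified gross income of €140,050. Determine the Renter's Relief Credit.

Renter's Relief Credit: income exceeds €136,300 by €3,750, which is 15 full-or-partial €250 increments; reduction = 15 × €18 = €270, leaving €173.

€173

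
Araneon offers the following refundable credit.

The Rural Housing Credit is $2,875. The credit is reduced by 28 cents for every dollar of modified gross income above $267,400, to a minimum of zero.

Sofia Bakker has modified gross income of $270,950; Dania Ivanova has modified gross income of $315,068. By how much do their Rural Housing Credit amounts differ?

$1,881

Sofia ($270,950): Rural Housing Credit: 28% of the $3,550 excess over $267,400 is $994; credit = $2,875 − $994 = $1,881.
Dania ($315,068): Rural Housing Credit: 28% of the $47,668 excess over $267,400 is $13,347.04 ≥ base, so the credit is $0.
Difference: |$1,881 − $0| = $1,881.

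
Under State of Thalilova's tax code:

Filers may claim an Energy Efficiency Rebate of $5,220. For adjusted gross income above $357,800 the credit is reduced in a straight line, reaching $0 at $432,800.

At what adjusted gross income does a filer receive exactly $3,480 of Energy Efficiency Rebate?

$382,800

$3,480 is 3,480/5,220 of the full $5,220, so 1,740/5,220 of the $75,000 range has been used: income = $357,800 + $75,000 × 1,740/5,220 = $382,800.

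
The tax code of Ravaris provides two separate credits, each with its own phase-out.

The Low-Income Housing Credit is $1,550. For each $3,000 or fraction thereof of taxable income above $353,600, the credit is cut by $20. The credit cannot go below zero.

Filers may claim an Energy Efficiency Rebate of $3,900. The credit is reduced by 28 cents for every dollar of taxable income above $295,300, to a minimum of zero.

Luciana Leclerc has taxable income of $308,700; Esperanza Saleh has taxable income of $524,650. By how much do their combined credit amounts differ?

Luciana ($308,700): Low-Income Housing Credit: $308,700 is at or below the $353,600 threshold, so the full $1,550 applies. Energy Efficiency Rebate: 28% of the $13,400 excess over $295,300 is $3,752; credit = $3,900 − $3,752 = $148. total $1,550 + $148 = $1,698
Esperanza ($524,650): Low-Income Housing Credit: income exceeds $353,600 by $171,050, which is 58 full-or-partial $3,000 increments; reduction = 58 × $20 = $1,160, leaving $390. Energy Efficiency Rebate: 28% of the $229,350 excess over $295,300 is $64,218 ≥ base, so the credit is $0. total $390 + $0 = $390
Difference: |$1,698 − $390| = $1,308.

$1,308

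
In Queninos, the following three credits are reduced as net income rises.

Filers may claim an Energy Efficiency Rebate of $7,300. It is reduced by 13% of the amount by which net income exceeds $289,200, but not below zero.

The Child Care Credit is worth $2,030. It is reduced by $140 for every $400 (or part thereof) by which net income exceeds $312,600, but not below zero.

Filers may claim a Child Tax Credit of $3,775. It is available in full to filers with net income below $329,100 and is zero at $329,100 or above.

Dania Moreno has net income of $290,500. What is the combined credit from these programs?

$12,936

Energy Efficiency Rebate: 13% of the $1,300 excess over $289,200 is $169; credit = $7,300 − $169 = $7,131.
Child Care Credit: $290,500 is at or below the $312,600 threshold, so the full $2,030 applies.
Child Tax Credit: $290,500 is below the $329,100 cutoff, so the full $3,775 applies.
Total: $7,131 + $2,030 + $3,775 = $12,936.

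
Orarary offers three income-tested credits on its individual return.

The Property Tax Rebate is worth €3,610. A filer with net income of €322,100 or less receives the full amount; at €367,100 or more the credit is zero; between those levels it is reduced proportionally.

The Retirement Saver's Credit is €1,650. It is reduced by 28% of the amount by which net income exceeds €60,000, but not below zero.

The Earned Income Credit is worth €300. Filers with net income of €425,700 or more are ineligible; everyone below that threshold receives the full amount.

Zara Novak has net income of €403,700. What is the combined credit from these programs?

Property Tax Rebate: €403,700 is at or above €367,100, so the credit is €0.
Retirement Saver's Credit: 28% of the €343,700 excess over €60,000 is €96,236 ≥ base, so the credit is €0.
Earned Income Credit: €403,700 is below the €425,700 cutoff, so the full €300 applies.
Total: €0 + €0 + €300 = €300.

€300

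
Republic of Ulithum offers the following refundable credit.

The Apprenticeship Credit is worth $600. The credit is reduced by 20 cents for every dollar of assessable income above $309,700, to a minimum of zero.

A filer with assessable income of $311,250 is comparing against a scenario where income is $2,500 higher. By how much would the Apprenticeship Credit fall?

At $311,250 — 20% of the $1,550 excess over $309,700 is $310; credit = $600 − $310 = $290.
At $313,750 — 20% of the $4,050 excess over $309,700 is $810 ≥ base, so the credit is $0.
Lost: $290 − $0 = $290.

$290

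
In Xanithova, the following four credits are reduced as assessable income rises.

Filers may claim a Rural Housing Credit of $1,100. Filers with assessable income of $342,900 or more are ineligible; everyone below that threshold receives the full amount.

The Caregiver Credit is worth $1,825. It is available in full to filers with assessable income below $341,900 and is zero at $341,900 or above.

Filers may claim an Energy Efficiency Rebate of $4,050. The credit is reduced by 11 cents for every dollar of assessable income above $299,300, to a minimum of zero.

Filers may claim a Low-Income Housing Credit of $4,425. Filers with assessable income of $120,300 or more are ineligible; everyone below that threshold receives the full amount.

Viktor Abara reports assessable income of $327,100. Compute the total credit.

$3,917

Rural Housing Credit: $327,100 is below the $342,900 cutoff, so the full $1,100 applies.
Caregiver Credit: $327,100 is below the $341,900 cutoff, so the full $1,825 applies.
Energy Efficiency Rebate: 11% of the $27,800 excess over $299,300 is $3,058; credit = $4,050 − $3,058 = $992.
Low-Income Housing Credit: $327,100 meets or exceeds the $120,300 cutoff, so the credit is $0.
Total: $1,100 + $1,825 + $992 + $0 = $3,917.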